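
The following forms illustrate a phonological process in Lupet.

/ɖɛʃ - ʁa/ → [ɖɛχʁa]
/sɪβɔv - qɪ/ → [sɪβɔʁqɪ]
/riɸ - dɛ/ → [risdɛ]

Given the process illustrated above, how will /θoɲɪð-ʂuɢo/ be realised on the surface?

[θoɲɪʐʂuɢo]

The data show regressive place assimilation: /ʃ/ → [χ] before /ʁ/; /v/ → [ʁ] before /q/; /ɸ/ → [s] before /d/. In each pair only place changes, matching the following consonant, while manner and voice stay constant.
The rule targets /ð/ (voiced dental fricative), which sits before the trigger /ʂ/ (retroflex).
Changing only its place to retroflex gives [ʐ] — the voiced retroflex fricative.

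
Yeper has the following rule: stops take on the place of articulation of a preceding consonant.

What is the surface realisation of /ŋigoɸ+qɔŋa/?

[ŋigoɸpɔŋa]

/q/ is a voiceless uvular stop. The preceding trigger /ɸ/ is bilabial, so /q/ must become bilabial as well.
The voiceless bilabial stop is [p], so /q/ → [p].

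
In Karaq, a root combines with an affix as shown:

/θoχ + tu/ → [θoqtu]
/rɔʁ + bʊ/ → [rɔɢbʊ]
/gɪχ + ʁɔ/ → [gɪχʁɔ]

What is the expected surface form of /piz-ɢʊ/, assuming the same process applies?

[pidɢʊ]

The data show regressive manner assimilation: /χ/ → [q] before /t/; /ʁ/ → [ɢ] before /b/. In each pair only manner changes, matching the following consonant, while place and voice stay constant.
No alternation appears in [gɪχʁɔ]: there the adjacent consonants already agree in manner (/χ/ and /ʁ/ are both fricatives), so this form is consistent with the same rule.
/z/ is a voiced alveolar fricative. The following trigger /ɢ/ is a stop, so /z/ must become a stop as well.
The voiced alveolar stop is [d], so /z/ → [d].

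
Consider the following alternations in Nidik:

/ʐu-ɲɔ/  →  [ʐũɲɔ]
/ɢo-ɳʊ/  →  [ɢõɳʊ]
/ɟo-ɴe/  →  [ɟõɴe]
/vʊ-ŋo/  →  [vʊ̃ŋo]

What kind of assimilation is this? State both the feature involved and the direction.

regressive nasality assimilation (vowel nasalisation)

The vowel /u/ surfaces as nasalised [ũ] next to the following nasal /ɲ/ — it has acquired the [+nasal] feature of its neighbour.
The other forms show the same pattern: /o/ → [õ] before /ɳ/; /o/ → [õ] before /ɴ/; /ʊ/ → [ʊ̃] before /ŋ/ — each time a vowel is nasalised next to a following nasal.
Because the conditioning nasal is to the right of the vowel that changes, the process is regressive (anticipatory).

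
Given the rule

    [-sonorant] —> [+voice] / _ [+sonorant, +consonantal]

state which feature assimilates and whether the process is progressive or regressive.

The target ([-sonorant], obstruents) acquires [+voice] next to a sonorant consonant ([+sonorant, +consonantal]) — it takes on the voicing of its neighbour, so the feature that spreads is voicing.
The conditioning segment sits to the right of the focus bar, meaning the trigger follows the segment that changes — regressive assimilation.

regressive voicing assimilation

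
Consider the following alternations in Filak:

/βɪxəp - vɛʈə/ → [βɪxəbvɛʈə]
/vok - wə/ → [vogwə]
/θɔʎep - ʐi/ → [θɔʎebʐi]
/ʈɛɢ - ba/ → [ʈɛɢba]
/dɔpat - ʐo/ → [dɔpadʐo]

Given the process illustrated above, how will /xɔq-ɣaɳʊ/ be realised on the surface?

The data show regressive voicing assimilation: /p/ → [b] before /v/; /k/ → [g] before /w/; /p/ → [b] before /ʐ/; /t/ → [d] before /ʐ/. In each pair only voicing changes, matching the following consonant, while place and manner stay constant.
Nothing changes in [ʈɛɢba]: there the adjacent consonants already agree in voicing (/ɢ/ and /b/ are both voiced), so this form is consistent with the same rule.
/q/ is a voiceless uvular stop. The following trigger /ɣ/ is voiced, so /q/ must become voiced as well.
The voiced uvular stop is [ɢ], so /q/ → [ɢ].

[xɔɢɣaɳʊ]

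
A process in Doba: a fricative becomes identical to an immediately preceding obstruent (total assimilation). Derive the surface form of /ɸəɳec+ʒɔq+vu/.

/ʒ/ is the segment targeted by the rule; it sits immediately after /c/, so it assimilates completely and surfaces as [c].
The same rule applies at the second boundary: /v/ → [q] next to /q/.

[ɸəɳeccɔqqu]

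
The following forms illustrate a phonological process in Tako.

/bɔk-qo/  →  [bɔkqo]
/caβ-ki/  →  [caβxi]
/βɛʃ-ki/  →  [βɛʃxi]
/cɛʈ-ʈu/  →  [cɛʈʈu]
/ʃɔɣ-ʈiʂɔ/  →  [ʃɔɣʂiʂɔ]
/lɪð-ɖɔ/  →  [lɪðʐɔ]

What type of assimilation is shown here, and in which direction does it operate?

Underlying /k/ is realised as [x] next to /β/; /β/ itself does not change.
The change stop → fricative matches the manner of the preceding /β/, identifying this as manner assimilation.
Place and voice are unchanged, so the assimilation is partial, not total.
Checking the remaining alternations: /k/ → [x] after /ʃ/ (stop → fricative, matching a fricative); /ʈ/ → [ʂ] after /ɣ/ (stop → fricative, matching a fricative); /ɖ/ → [ʐ] after /ð/ (stop → fricative, matching a fricative) — only manner changes, and always toward the preceding segment.
Nothing changes in [bɔkqo], [cɛʈʈu]: there the adjacent consonants already agree in manner (/q/ and /k/ are both stops; /ʈ/ and /ʈ/ are both stops), so these forms are consistent with the same rule.
Since the segment that changes follows the conditioning segment, the assimilation is progressive.

progressive manner assimilation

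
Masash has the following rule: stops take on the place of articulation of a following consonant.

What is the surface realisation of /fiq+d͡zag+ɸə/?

/q/ is a voiceless uvular stop. The following trigger /d͡z/ is alveolar, so /q/ must become alveolar as well.
A voiceless alveolar stop is [t], so the surface segment is [t].
The same rule applies at the second boundary: /g/ → [b] next to /ɸ/.

[fitd͡zabɸə]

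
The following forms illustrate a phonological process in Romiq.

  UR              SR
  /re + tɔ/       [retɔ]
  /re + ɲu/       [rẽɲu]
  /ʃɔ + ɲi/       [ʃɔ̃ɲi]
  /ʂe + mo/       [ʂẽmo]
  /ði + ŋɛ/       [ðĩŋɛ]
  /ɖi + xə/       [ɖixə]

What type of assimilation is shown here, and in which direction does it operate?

The vowel /e/ surfaces as nasalised [ẽ] next to the following nasal /ɲ/ — it has acquired the [+nasal] feature of its neighbour.
The other forms show the same pattern: /ɔ/ → [ɔ̃] before /ɲ/; /e/ → [ẽ] before /m/; /i/ → [ĩ] before /ŋ/ — each time a vowel is nasalised next to a following nasal.
No change occurs in [retɔ], [ɖixə] because the vowel at the boundary is adjacent to an oral consonant, not a nasal (/e/ next to /t/; /i/ next to /x/).
Because the conditioning nasal is to the right of the vowel that changes, the process is regressive (anticipatory).

regressive nasality assimilation (vowel nasalisation)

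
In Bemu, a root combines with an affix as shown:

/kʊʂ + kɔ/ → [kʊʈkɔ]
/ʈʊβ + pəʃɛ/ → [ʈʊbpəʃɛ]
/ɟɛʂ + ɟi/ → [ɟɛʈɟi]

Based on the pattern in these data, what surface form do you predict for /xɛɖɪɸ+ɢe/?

The data show regressive manner assimilation: /ʂ/ → [ʈ] before /k/; /β/ → [b] before /p/; /ʂ/ → [ʈ] before /ɟ/. In each pair only manner changes, matching the following consonant, while place and voice stay constant.
The rule targets /ɸ/ (voiceless bilabial fricative), which sits before the trigger /ɢ/ (stop).
The voiceless bilabial stop is [p], so /ɸ/ → [p].

[xɛɖɪpɢe]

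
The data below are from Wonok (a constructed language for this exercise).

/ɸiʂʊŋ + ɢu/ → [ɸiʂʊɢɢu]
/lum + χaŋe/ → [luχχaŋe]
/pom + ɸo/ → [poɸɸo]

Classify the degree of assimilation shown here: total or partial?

Underlying /ŋ/ is realised as [ɢ] next to /ɢ/; /ɢ/ itself does not change.
The output [ɢ] is identical to the trigger /ɢ/ — every feature (place, manner, voicing) has been copied — so this is total assimilation.
The remaining alternations confirm this: /m/ → [χ] before /χ/; /m/ → [ɸ] before /ɸ/ — in each case the output is a copy of the following consonant.

total assimilation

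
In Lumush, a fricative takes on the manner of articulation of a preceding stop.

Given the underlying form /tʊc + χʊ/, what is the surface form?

[tʊcqʊ]

/χ/ is a voiceless uvular fricative. The preceding trigger /c/ is a stop, so /χ/ must become a stop as well.
The voiceless uvular stop is [q], so /χ/ → [q].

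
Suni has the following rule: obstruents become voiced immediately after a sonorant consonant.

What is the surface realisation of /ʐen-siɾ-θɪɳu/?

/s/ is a voiceless alveolar fricative. The preceding trigger /n/ is voiced, so /s/ must become voiced as well.
A voiced alveolar fricative is [z], so the surface segment is [z].
At the second juncture, /θ/ likewise becomes [ð] adjacent to /ɾ/.

[ʐenziɾðɪɳu]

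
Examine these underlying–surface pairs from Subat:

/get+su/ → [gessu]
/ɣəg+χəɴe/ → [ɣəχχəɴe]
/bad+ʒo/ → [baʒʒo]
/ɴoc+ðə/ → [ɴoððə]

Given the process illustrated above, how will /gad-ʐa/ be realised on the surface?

[gaʐʐa]

The data show regressive total assimilation (/t/ → [s] before /s/; /g/ → [χ] before /χ/; /d/ → [ʒ] before /ʒ/; /c/ → [ð] before /ð/): in every case the target segment becomes identical to its following neighbour, copying more than a single feature.
/d/ is the segment targeted by the rule; it sits immediately before /ʐ/, so it assimilates completely and surfaces as [ʐ].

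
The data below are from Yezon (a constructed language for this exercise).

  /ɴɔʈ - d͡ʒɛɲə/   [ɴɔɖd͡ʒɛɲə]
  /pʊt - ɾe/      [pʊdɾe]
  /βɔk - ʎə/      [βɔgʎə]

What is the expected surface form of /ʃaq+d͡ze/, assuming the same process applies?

The data show regressive voicing assimilation: /ʈ/ → [ɖ] before /d͡ʒ/; /t/ → [d] before /ɾ/; /k/ → [g] before /ʎ/. In each pair only voicing changes, matching the following consonant, while place and manner stay constant.
The rule targets /q/ (voiceless uvular stop), which sits before the trigger /d͡z/ (voiced).
Changing only its voicing to voiced gives [ɢ] — the voiced uvular stop.

[ʃaɢd͡ze]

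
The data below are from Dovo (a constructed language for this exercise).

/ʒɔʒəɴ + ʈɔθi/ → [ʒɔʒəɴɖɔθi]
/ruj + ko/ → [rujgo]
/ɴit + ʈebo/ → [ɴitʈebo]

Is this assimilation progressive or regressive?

progressive

Comparing underlying and surface forms, /ʈ/ → [ɖ] is the alternation; the neighbouring /ɴ/ is constant.
The change voiceless → voiced matches the voicing of the preceding /ɴ/, identifying this as voicing assimilation.
The other alternating form patterns the same way: /k/ → [g] after /j/ (voiceless → voiced, matching voiced) — only voicing changes, and always toward the preceding segment.
Nothing changes in [ɴitʈebo]: there the adjacent consonants already agree in voicing (/ʈ/ and /t/ are both voiceless), so this form is consistent with the same rule.
The trigger is the preceding segment, so the direction is progressive (perseverative).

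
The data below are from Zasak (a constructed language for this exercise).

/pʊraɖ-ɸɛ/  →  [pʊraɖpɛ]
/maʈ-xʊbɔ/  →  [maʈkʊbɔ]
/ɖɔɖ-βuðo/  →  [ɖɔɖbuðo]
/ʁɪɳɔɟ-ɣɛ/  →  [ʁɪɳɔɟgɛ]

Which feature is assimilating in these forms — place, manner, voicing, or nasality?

manner

Comparing underlying and surface forms, /ɸ/ → [p] is the alternation; the neighbouring /ɖ/ is constant.
/ɸ/ is a fricative while /ɖ/ is a stop; the output [p] is a stop, matching the trigger — so the feature that spreads is manner.
The same holds elsewhere in the data: /x/ → [k] after /ʈ/ (fricative → stop, matching a stop); /β/ → [b] after /ɖ/ (fricative → stop, matching a stop); /ɣ/ → [g] after /ɟ/ (fricative → stop, matching a stop) — only manner changes, and always toward the preceding segment.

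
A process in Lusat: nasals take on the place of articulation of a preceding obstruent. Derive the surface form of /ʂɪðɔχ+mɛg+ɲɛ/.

/m/ is a voiced bilabial nasal. The preceding trigger /χ/ is uvular, so /m/ must become uvular as well.
The voiced uvular nasal is [ɴ], so /m/ → [ɴ].
The same rule applies at the second boundary: /ɲ/ → [ŋ] next to /g/.

[ʂɪðɔχɴɛgŋɛ]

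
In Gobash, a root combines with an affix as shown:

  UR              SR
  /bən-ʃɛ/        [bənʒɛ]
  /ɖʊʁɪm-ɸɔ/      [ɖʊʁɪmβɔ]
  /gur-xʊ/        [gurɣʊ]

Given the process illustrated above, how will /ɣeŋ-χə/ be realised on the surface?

[ɣeŋʁə]

The data show progressive voicing assimilation: /ʃ/ → [ʒ] after /n/; /ɸ/ → [β] after /m/; /x/ → [ɣ] after /r/. In each pair only voicing changes, matching the preceding consonant, while place and manner stay constant.
/χ/ is a voiceless uvular fricative. The preceding trigger /ŋ/ is voiced, so /χ/ must become voiced as well.
Changing only its voicing to voiced gives [ʁ] — the voiced uvular fricative.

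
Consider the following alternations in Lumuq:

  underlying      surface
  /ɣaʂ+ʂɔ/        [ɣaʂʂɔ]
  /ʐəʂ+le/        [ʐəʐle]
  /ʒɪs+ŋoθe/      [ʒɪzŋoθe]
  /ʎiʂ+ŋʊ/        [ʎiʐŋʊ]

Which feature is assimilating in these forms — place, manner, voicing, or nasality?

Underlying /ʂ/ is realised as [ʐ] next to /l/; /l/ itself does not change.
The change voiceless → voiced matches the voicing of the following /l/, identifying this as voicing assimilation.
The same holds elsewhere in the data: /s/ → [z] before /ŋ/ (voiceless → voiced, matching voiced); /ʂ/ → [ʐ] before /ŋ/ (voiceless → voiced, matching voiced) — only voicing changes, and always toward the following segment.
No alternation appears in [ɣaʂʂɔ]: there the adjacent consonants already agree in voicing (/ʂ/ and /ʂ/ are both voiceless), so this form is consistent with the same rule.

voicing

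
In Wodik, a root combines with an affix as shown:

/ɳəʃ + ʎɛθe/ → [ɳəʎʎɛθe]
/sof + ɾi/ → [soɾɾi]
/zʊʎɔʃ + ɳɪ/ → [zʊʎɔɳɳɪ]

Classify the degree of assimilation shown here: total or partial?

total assimilation

Comparing underlying and surface forms, /ʃ/ → [ʎ] is the alternation; the neighbouring /ʎ/ is constant.
The output [ʎ] is identical to the trigger /ʎ/ — every feature (place, manner, voicing) has been copied — so this is total assimilation.
The other forms behave the same way: /f/ → [ɾ] before /ɾ/; /ʃ/ → [ɳ] before /ɳ/ — in each case the output is a copy of the following consonant.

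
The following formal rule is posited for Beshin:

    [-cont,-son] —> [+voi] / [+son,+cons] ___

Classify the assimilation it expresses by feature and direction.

The structural change is [+voi], and the conditioning segment [+son,+cons] (a sonorant consonant) is itself voiced, so the target comes to share the voicing of its neighbour — voicing assimilation.
Since the environment is written before the underscore, the trigger precedes the target; the direction is progressive.

progressive voicing assimilation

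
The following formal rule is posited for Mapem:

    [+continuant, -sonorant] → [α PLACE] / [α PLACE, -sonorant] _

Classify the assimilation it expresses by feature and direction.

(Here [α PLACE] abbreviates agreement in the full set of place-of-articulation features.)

The shared variable α links the value of the place features (abbreviated [PLACE]) on the target to the same value on the neighbouring segment, so place is the feature that assimilates.
The conditioning segment sits to the left of the focus bar, meaning the trigger precedes the segment that changes — progressive assimilation.

progressive place assimilation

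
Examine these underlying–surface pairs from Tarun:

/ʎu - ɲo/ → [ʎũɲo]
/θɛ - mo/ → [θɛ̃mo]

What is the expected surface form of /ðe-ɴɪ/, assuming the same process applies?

[ðẽɴɪ]

The data show regressive nasality assimilation (vowel nasalisation): /u/ → [ũ] before /ɲ/; /ɛ/ → [ɛ̃] before /m/ — a vowel is nasalised by an immediately following nasal consonant.
/e/ sits next to the nasal /ɴ/ and is therefore nasalised to [ẽ].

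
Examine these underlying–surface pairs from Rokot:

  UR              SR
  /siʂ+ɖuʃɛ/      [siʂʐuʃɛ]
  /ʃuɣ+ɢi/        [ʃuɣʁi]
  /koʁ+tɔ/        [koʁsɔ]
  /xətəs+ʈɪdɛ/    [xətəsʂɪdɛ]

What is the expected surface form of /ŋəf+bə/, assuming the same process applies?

[ŋəfβə]

The data show progressive manner assimilation: /ɖ/ → [ʐ] after /ʂ/; /ɢ/ → [ʁ] after /ɣ/; /t/ → [s] after /ʁ/; /ʈ/ → [ʂ] after /s/. In each pair only manner changes, matching the preceding consonant, while place and voice stay constant.
/b/ is a voiced bilabial stop. The preceding trigger /f/ is a fricative, so /b/ must become a fricative as well.
Changing only its manner to fricative gives [β] — the voiced bilabial fricative.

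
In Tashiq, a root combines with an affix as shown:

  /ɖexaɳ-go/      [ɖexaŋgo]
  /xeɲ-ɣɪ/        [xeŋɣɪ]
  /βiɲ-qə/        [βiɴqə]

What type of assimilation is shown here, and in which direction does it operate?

regressive place assimilation

The segment that alternates is /ɳ/, which surfaces as [ŋ] when adjacent to /g/.
The change retroflex → velar matches the place of the following /g/, identifying this as place assimilation.
Manner and voice are unchanged, so the assimilation is partial, not total.
The same holds elsewhere in the data: /ɲ/ → [ŋ] before /ɣ/ (palatal → velar, matching velar); /ɲ/ → [ɴ] before /q/ (palatal → uvular, matching uvular) — only place changes, and always toward the following segment.
The trigger is the following segment, so the direction is regressive (anticipatory).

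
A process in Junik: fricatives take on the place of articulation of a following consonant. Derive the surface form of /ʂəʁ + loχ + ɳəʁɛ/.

[ʂəzloʂɳəʁɛ]

The rule targets /ʁ/ (voiced uvular fricative), which sits before the trigger /l/ (alveolar).
Changing only its place to alveolar gives [z] — the voiced alveolar fricative.
The same rule applies at the second boundary: /χ/ → [ʂ] next to /ɳ/.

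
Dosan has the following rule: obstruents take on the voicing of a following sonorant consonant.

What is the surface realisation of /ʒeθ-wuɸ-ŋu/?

/θ/ is a voiceless dental fricative. The following trigger /w/ is voiced, so /θ/ must become voiced as well.
Changing only its voicing to voiced gives [ð] — the voiced dental fricative.
At the second juncture, /ɸ/ likewise becomes [β] adjacent to /ŋ/.

[ʒeðwuβŋu]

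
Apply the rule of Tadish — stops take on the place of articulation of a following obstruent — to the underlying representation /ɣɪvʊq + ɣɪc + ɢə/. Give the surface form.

The rule targets /q/ (voiceless uvular stop), which sits before the trigger /ɣ/ (velar).
Changing only its place to velar gives [k] — the voiceless velar stop.
At the second juncture, /c/ likewise becomes [q] adjacent to /ɢ/.

[ɣɪvʊkɣɪqɢə]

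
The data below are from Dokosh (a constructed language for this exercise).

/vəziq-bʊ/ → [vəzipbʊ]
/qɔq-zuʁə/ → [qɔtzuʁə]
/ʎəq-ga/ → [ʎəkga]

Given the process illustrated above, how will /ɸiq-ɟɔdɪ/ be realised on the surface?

[ɸicɟɔdɪ]

The data show regressive place assimilation: /q/ → [p] before /b/; /q/ → [t] before /z/; /q/ → [k] before /g/. In each pair only place changes, matching the following consonant, while manner and voice stay constant.
/q/ is a voiceless uvular stop. The following trigger /ɟ/ is palatal, so /q/ must become palatal as well.
The voiceless palatal stop is [c], so /q/ → [c].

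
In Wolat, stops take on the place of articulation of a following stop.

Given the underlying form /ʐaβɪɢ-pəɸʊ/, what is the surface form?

The rule targets /ɢ/ (voiced uvular stop), which sits before the trigger /p/ (bilabial).
A voiced bilabial stop is [b], so the surface segment is [b].

[ʐaβɪbpəɸʊ]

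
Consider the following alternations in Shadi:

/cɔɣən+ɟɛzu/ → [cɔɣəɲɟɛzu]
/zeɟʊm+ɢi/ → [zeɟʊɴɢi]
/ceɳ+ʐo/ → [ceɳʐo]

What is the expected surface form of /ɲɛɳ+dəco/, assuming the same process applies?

[ɲɛndəco]

The data show regressive place assimilation: /n/ → [ɲ] before /ɟ/; /m/ → [ɴ] before /ɢ/. In each pair only place changes, matching the following consonant, while manner and voice stay constant.
Nothing changes in [ceɳʐo]: there the adjacent consonants already agree in place (/ɳ/ and /ʐ/ are both retroflex), so this form is consistent with the same rule.
The rule targets /ɳ/ (voiced retroflex nasal), which sits before the trigger /d/ (alveolar).
Changing only its place to alveolar gives [n] — the voiced alveolar nasal.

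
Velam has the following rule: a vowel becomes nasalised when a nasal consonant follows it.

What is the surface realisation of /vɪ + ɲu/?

The vowel /ɪ/ is adjacent to the following nasal /ɲ/, so it acquires [+nasal] and surfaces as [ɪ̃].

[vɪ̃ɲu]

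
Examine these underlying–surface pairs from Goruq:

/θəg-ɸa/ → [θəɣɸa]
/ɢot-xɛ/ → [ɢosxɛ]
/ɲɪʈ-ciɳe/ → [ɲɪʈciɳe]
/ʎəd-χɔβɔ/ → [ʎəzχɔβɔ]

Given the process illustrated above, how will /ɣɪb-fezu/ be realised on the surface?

The data show regressive manner assimilation: /g/ → [ɣ] before /ɸ/; /t/ → [s] before /x/; /d/ → [z] before /χ/. In each pair only manner changes, matching the following consonant, while place and voice stay constant.
Nothing changes in [ɲɪʈciɳe]: there the adjacent consonants already agree in manner (/ʈ/ and /c/ are both stops), so this form is consistent with the same rule.
The rule targets /b/ (voiced bilabial stop), which sits before the trigger /f/ (fricative).
Changing only its manner to fricative gives [β] — the voiced bilabial fricative.

[ɣɪβfezu]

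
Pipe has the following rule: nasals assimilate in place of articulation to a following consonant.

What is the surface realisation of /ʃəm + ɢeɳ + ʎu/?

/m/ is a voiced bilabial nasal. The following trigger /ɢ/ is uvular, so /m/ must become uvular as well.
The voiced uvular nasal is [ɴ], so /m/ → [ɴ].
At the second juncture, /ɳ/ likewise becomes [ɲ] adjacent to /ʎ/.

[ʃəɴɢeɲʎu]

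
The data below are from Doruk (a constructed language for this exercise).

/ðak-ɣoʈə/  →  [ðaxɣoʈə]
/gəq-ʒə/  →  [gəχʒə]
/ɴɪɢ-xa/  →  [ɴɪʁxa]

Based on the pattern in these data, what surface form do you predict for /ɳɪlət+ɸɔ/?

[ɳɪləsɸɔ]

The data show regressive manner assimilation: /k/ → [x] before /ɣ/; /q/ → [χ] before /ʒ/; /ɢ/ → [ʁ] before /x/. In each pair only manner changes, matching the following consonant, while place and voice stay constant.
The rule targets /t/ (voiceless alveolar stop), which sits before the trigger /ɸ/ (fricative).
The voiceless alveolar fricative is [s], so /t/ → [s].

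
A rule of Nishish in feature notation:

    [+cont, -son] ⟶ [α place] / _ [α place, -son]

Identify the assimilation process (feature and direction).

regressive place assimilation

The shared variable α links the value of the place features (abbreviated [place]) on the target to the same value on the neighbouring segment, so place is the feature that assimilates.
The conditioning segment sits to the right of the focus bar, meaning the trigger follows the segment that changes — regressive assimilation.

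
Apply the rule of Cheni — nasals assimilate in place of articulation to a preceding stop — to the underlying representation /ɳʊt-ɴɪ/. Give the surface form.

[ɳʊtnɪ]

/ɴ/ is a voiced uvular nasal. The preceding trigger /t/ is alveolar, so /ɴ/ must become alveolar as well.
The voiced alveolar nasal is [n], so /ɴ/ → [n].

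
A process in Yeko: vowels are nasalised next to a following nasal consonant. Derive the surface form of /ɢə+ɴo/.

[ɢə̃ɴo]

/ə/ sits next to the nasal /ɴ/ and is therefore nasalised to [ə̃].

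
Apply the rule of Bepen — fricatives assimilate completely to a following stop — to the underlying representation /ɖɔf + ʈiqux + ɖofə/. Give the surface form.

[ɖɔʈʈiquɖɖofə]

/f/ is the segment targeted by the rule; it sits immediately before /ʈ/, so it assimilates completely and surfaces as [ʈ].
At the second juncture, /x/ likewise becomes [ɖ] adjacent to /ɖ/.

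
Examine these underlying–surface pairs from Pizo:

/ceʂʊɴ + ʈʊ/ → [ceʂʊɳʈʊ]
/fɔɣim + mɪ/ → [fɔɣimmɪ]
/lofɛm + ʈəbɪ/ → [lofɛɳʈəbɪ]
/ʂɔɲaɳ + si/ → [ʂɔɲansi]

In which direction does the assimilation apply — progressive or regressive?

Comparing underlying and surface forms, /ɴ/ → [ɳ] is the alternation; the neighbouring /ʈ/ is constant.
The change uvular → retroflex matches the place of the following /ʈ/, identifying this as place assimilation.
The other alternating forms pattern the same way: /m/ → [ɳ] before /ʈ/ (bilabial → retroflex, matching retroflex); /ɳ/ → [n] before /s/ (retroflex → alveolar, matching alveolar) — only place changes, and always toward the following segment.
No alternation appears in [fɔɣimmɪ]: there the adjacent consonants already agree in place (/m/ and /m/ are both bilabial), so this form is consistent with the same rule.
Since the segment that changes precedes the conditioning segment, the assimilation is regressive.

regressive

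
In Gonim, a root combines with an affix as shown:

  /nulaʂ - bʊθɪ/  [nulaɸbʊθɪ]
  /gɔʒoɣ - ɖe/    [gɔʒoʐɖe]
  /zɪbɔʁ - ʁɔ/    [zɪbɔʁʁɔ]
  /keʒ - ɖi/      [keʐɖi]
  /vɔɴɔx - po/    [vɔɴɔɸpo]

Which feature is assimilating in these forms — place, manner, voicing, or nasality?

place

Comparing underlying and surface forms, /ʂ/ → [ɸ] is the alternation; the neighbouring /b/ is constant.
/ʂ/ is retroflex while /b/ is bilabial; the output [ɸ] is bilabial, matching the trigger — so the feature that spreads is place.
The other alternating forms pattern the same way: /ɣ/ → [ʐ] before /ɖ/ (velar → retroflex, matching retroflex); /ʒ/ → [ʐ] before /ɖ/ (postalveolar → retroflex, matching retroflex); /x/ → [ɸ] before /p/ (velar → bilabial, matching bilabial) — only place changes, and always toward the following segment.
Nothing changes in [zɪbɔʁʁɔ]: there the adjacent consonants already agree in place (/ʁ/ and /ʁ/ are both uvular), so this form is consistent with the same rule.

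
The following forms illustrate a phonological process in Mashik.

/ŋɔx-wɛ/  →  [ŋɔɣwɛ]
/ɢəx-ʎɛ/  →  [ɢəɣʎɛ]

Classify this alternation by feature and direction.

regressive voicing assimilation

The segment that alternates is /x/, which surfaces as [ɣ] when adjacent to /w/.
The change voiceless → voiced matches the voicing of the following /w/, identifying this as voicing assimilation.
Place and manner are unchanged, so the assimilation is partial, not total.
The other alternating form patterns the same way: /x/ → [ɣ] before /ʎ/ (voiceless → voiced, matching voiced) — only voicing changes, and always toward the following segment.
Since the segment that changes precedes the conditioning segment, the assimilation is regressive.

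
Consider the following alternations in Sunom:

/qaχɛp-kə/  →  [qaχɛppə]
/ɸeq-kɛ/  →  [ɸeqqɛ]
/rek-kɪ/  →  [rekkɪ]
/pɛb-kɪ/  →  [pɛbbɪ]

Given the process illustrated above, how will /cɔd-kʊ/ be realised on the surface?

[cɔddʊ]

The data show progressive total assimilation (/k/ → [p] after /p/; /k/ → [q] after /q/; /k/ → [b] after /b/): in every case the target segment becomes identical to its preceding neighbour, copying more than a single feature.
In [rekkɪ] the two consonants at the boundary are already identical (/k/ + /k/), so the rule applies vacuously and nothing changes.
/k/ is the segment targeted by the rule; it sits immediately after /d/, so it assimilates completely and surfaces as [d].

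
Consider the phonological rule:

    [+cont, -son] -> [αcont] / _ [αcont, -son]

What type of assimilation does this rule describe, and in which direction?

The shared variable α links the value of [cont] on the target to that of the neighbouring obstruent. [cont] distinguishes stops from fricatives — a manner-of-articulation feature — so this is manner assimilation.
The conditioning segment sits to the right of the focus bar, meaning the trigger follows the segment that changes — regressive assimilation.

regressive manner assimilation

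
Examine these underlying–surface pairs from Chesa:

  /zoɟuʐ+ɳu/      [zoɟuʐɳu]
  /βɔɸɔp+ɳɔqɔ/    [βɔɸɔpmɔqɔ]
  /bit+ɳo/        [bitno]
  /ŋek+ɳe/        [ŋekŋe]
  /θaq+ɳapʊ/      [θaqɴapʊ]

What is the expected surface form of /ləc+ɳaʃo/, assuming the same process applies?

The data show progressive place assimilation: /ɳ/ → [m] after /p/; /ɳ/ → [n] after /t/; /ɳ/ → [ŋ] after /k/; /ɳ/ → [ɴ] after /q/. In each pair only place changes, matching the preceding consonant, while manner and voice stay constant.
No alternation appears in [zoɟuʐɳu]: there the adjacent consonants already agree in place (/ɳ/ and /ʐ/ are both retroflex), so this form is consistent with the same rule.
/ɳ/ is a voiced retroflex nasal. The preceding trigger /c/ is palatal, so /ɳ/ must become palatal as well.
A voiced palatal nasal is [ɲ], so the surface segment is [ɲ].

[ləcɲaʃo]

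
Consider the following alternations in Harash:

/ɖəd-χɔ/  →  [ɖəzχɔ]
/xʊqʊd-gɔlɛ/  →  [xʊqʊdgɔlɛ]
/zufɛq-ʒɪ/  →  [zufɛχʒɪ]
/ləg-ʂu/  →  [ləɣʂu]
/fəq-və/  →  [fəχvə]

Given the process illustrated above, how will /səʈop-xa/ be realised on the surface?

[səʈoɸxa]

The data show regressive manner assimilation: /d/ → [z] before /χ/; /q/ → [χ] before /ʒ/; /g/ → [ɣ] before /ʂ/; /q/ → [χ] before /v/. In each pair only manner changes, matching the following consonant, while place and voice stay constant.
No alternation appears in [xʊqʊdgɔlɛ]: there the adjacent consonants already agree in manner (/d/ and /g/ are both stops), so this form is consistent with the same rule.
/p/ is a voiceless bilabial stop. The following trigger /x/ is a fricative, so /p/ must become a fricative as well.
Changing only its manner to fricative gives [ɸ] — the voiceless bilabial fricative.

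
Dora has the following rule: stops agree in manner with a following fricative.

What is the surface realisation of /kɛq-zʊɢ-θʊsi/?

[kɛχzʊʁθʊsi]

The rule targets /q/ (voiceless uvular stop), which sits before the trigger /z/ (fricative).
Changing only its manner to fricative gives [χ] — the voiceless uvular fricative.
The same rule applies at the second boundary: /ɢ/ → [ʁ] next to /θ/.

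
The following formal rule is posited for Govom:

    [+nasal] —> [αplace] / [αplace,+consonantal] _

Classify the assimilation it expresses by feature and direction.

progressive place assimilation

The shared variable α links the value of the place features (abbreviated [place]) on the target to the same value on the neighbouring segment, so place is the feature that assimilates.
Since the environment is written before the underscore, the trigger precedes the target; the direction is progressive.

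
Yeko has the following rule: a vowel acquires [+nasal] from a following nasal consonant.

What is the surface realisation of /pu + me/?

[pũme]

The vowel /u/ is adjacent to the following nasal /m/, so it acquires [+nasal] and surfaces as [ũ].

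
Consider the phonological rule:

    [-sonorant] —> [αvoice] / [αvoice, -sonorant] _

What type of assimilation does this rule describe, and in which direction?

progressive voicing assimilation

The shared variable α links the value of [voice] on the target to the same value on the neighbouring segment, so voicing is the feature that assimilates.
The conditioning segment sits to the left of the focus bar, meaning the trigger precedes the segment that changes — progressive assimilation.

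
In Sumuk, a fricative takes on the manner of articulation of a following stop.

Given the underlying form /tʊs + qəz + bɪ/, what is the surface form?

The rule targets /s/ (voiceless alveolar fricative), which sits before the trigger /q/ (stop).
The voiceless alveolar stop is [t], so /s/ → [t].
The same rule applies at the second boundary: /z/ → [d] next to /b/.

[tʊtqədbɪ]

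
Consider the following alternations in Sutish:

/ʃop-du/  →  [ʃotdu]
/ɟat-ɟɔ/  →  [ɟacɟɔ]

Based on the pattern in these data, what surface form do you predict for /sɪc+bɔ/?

[sɪpbɔ]

The data show regressive place assimilation: /p/ → [t] before /d/; /t/ → [c] before /ɟ/. In each pair only place changes, matching the following consonant, while manner and voice stay constant.
The rule targets /c/ (voiceless palatal stop), which sits before the trigger /b/ (bilabial).
The voiceless bilabial stop is [p], so /c/ → [p].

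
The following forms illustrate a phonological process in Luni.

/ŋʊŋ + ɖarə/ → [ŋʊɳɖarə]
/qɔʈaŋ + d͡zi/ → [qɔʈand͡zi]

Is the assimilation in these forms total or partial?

partial assimilation

Comparing underlying and surface forms, /ŋ/ → [ɳ] is the alternation; the neighbouring /ɖ/ is constant.
The change velar → retroflex matches the place of the following /ɖ/, identifying this as place assimilation.
Manner and voice are unchanged, so the assimilation is partial, not total.
The other alternating form patterns the same way: /ŋ/ → [n] before /d͡z/ (velar → alveolar, matching alveolar) — only place changes, and always toward the following segment.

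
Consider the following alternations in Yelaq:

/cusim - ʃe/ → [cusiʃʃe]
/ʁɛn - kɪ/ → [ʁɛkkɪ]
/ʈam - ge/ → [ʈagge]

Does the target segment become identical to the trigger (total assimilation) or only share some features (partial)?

Comparing underlying and surface forms, /m/ → [ʃ] is the alternation; the neighbouring /ʃ/ is constant.
The output [ʃ] is identical to the trigger /ʃ/ — every feature (place, manner, voicing) has been copied — so this is total assimilation.
The other forms behave the same way: /n/ → [k] before /k/; /m/ → [g] before /g/ — in each case the output is a copy of the following consonant.

total assimilation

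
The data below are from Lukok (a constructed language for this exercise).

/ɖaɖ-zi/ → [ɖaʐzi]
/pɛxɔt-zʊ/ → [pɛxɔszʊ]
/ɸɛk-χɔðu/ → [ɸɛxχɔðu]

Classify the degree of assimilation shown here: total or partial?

Comparing underlying and surface forms, /ɖ/ → [ʐ] is the alternation; the neighbouring /z/ is constant.
The change stop → fricative matches the manner of the following /z/, identifying this as manner assimilation.
Place and voice are unchanged, so the assimilation is partial, not total.
Checking the remaining alternations: /t/ → [s] before /z/ (stop → fricative, matching a fricative); /k/ → [x] before /χ/ (stop → fricative, matching a fricative) — only manner changes, and always toward the following segment.

partial assimilation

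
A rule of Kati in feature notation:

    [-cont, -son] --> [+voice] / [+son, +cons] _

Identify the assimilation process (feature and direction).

The structural change is [+voice], and the conditioning segment [+son, +cons] (a sonorant consonant) is itself voiced, so the target comes to share the voicing of its neighbour — voicing assimilation.
The conditioning segment sits to the left of the focus bar, meaning the trigger precedes the segment that changes — progressive assimilation.

progressive voicing assimilation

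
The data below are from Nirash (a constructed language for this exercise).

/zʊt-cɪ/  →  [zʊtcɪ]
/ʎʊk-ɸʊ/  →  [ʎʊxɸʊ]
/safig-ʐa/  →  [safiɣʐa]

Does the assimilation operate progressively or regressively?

regressive

Underlying /k/ is realised as [x] next to /ɸ/; /ɸ/ itself does not change.
The change stop → fricative matches the manner of the following /ɸ/, identifying this as manner assimilation.
The same holds elsewhere in the data: /g/ → [ɣ] before /ʐ/ (stop → fricative, matching a fricative) — only manner changes, and always toward the following segment.
No alternation appears in [zʊtcɪ]: there the adjacent consonants already agree in manner (/t/ and /c/ are both stops), so this form is consistent with the same rule.
The trigger is the following segment, so the direction is regressive (anticipatory).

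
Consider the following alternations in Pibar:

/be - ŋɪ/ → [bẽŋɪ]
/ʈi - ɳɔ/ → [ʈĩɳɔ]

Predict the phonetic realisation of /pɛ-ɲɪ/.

The data show regressive nasality assimilation (vowel nasalisation): /e/ → [ẽ] before /ŋ/; /i/ → [ĩ] before /ɳ/ — a vowel is nasalised by an immediately following nasal consonant.
/ɛ/ sits next to the nasal /ɲ/ and is therefore nasalised to [ɛ̃].

[pɛ̃ɲɪ]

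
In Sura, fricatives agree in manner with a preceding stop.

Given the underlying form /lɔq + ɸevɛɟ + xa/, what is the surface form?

/ɸ/ is a voiceless bilabial fricative. The preceding trigger /q/ is a stop, so /ɸ/ must become a stop as well.
A voiceless bilabial stop is [p], so the surface segment is [p].
At the second juncture, /x/ likewise becomes [k] adjacent to /ɟ/.

[lɔqpevɛɟka]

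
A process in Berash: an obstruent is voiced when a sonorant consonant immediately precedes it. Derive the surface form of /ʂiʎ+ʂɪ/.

[ʂiʎʐɪ]

/ʂ/ is a voiceless retroflex fricative. The preceding trigger /ʎ/ is voiced, so /ʂ/ must become voiced as well.
Changing only its voicing to voiced gives [ʐ] — the voiced retroflex fricative.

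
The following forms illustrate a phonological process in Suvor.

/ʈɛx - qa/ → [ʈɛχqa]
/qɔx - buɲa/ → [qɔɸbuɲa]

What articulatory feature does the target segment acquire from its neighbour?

place

Comparing underlying and surface forms, /x/ → [χ] is the alternation; the neighbouring /q/ is constant.
/x/ is velar while /q/ is uvular; the output [χ] is uvular, matching the trigger — so the feature that spreads is place.
The same holds elsewhere in the data: /x/ → [ɸ] before /b/ (velar → bilabial, matching bilabial) — only place changes, and always toward the following segment.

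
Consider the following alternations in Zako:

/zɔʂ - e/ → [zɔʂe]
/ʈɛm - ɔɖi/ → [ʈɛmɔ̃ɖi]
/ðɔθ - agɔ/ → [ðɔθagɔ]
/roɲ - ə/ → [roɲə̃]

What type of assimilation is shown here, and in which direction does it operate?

The vowel /ɔ/ surfaces as nasalised [ɔ̃] next to the preceding nasal /m/ — it has acquired the [+nasal] feature of its neighbour.
Likewise in the remaining data: /ə/ → [ə̃] after /ɲ/ — each time a vowel is nasalised next to a preceding nasal.
No change occurs in [zɔʂe], [ðɔθagɔ] because the vowel at the boundary is adjacent to an oral consonant, not a nasal (/e/ next to /ʂ/; /a/ next to /θ/).
Because the conditioning nasal is to the left of the vowel that changes, the process is progressive (perseverative).

progressive nasality assimilation (vowel nasalisation)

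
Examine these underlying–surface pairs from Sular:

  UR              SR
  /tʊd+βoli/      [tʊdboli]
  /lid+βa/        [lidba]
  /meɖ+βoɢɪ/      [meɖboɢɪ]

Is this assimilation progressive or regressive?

progressive

The segment that alternates is /β/, which surfaces as [b] when adjacent to /d/.
/β/ is a fricative while /d/ is a stop; the output [b] is a stop, matching the trigger — so the feature that spreads is manner.
The other alternating form patterns the same way: /β/ → [b] after /ɖ/ (fricative → stop, matching a stop) — only manner changes, and always toward the preceding segment.
Since the segment that changes follows the conditioning segment, the assimilation is progressive.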